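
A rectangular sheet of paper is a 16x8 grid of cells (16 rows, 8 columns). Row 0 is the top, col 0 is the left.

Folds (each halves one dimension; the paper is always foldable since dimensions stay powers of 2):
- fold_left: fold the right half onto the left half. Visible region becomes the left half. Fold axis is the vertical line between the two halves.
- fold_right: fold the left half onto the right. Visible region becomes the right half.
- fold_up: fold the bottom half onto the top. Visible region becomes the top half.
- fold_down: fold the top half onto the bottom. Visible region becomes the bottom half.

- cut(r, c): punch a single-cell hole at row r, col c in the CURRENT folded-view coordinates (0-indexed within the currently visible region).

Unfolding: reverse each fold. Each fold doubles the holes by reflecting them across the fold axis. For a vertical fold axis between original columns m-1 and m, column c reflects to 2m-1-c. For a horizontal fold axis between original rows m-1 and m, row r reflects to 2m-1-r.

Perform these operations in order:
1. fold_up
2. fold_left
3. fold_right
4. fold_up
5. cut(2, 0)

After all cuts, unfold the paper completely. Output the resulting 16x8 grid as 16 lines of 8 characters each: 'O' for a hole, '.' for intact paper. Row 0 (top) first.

Op 1 fold_up: fold axis h@8; visible region now rows[0,8) x cols[0,8) = 8x8
Op 2 fold_left: fold axis v@4; visible region now rows[0,8) x cols[0,4) = 8x4
Op 3 fold_right: fold axis v@2; visible region now rows[0,8) x cols[2,4) = 8x2
Op 4 fold_up: fold axis h@4; visible region now rows[0,4) x cols[2,4) = 4x2
Op 5 cut(2, 0): punch at orig (2,2); cuts so far [(2, 2)]; region rows[0,4) x cols[2,4) = 4x2
Unfold 1 (reflect across h@4): 2 holes -> [(2, 2), (5, 2)]
Unfold 2 (reflect across v@2): 4 holes -> [(2, 1), (2, 2), (5, 1), (5, 2)]
Unfold 3 (reflect across v@4): 8 holes -> [(2, 1), (2, 2), (2, 5), (2, 6), (5, 1), (5, 2), (5, 5), (5, 6)]
Unfold 4 (reflect across h@8): 16 holes -> [(2, 1), (2, 2), (2, 5), (2, 6), (5, 1), (5, 2), (5, 5), (5, 6), (10, 1), (10, 2), (10, 5), (10, 6), (13, 1), (13, 2), (13, 5), (13, 6)]

Answer: ........
........
.OO..OO.
........
........
.OO..OO.
........
........
........
........
.OO..OO.
........
........
.OO..OO.
........
........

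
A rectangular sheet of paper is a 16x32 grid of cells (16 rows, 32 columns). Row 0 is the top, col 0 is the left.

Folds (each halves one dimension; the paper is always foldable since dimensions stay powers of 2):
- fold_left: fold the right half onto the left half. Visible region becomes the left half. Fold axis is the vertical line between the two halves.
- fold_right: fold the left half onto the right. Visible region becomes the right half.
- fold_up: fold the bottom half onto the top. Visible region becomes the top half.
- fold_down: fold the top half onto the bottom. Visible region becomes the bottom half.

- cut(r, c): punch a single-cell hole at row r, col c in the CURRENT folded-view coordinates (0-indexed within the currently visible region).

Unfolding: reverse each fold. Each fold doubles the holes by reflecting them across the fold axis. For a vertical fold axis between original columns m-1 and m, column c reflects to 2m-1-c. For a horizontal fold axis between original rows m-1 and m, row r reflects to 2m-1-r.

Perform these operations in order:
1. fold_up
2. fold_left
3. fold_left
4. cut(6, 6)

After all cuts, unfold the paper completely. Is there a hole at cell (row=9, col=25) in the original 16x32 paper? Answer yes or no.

Answer: yes

Derivation:
Op 1 fold_up: fold axis h@8; visible region now rows[0,8) x cols[0,32) = 8x32
Op 2 fold_left: fold axis v@16; visible region now rows[0,8) x cols[0,16) = 8x16
Op 3 fold_left: fold axis v@8; visible region now rows[0,8) x cols[0,8) = 8x8
Op 4 cut(6, 6): punch at orig (6,6); cuts so far [(6, 6)]; region rows[0,8) x cols[0,8) = 8x8
Unfold 1 (reflect across v@8): 2 holes -> [(6, 6), (6, 9)]
Unfold 2 (reflect across v@16): 4 holes -> [(6, 6), (6, 9), (6, 22), (6, 25)]
Unfold 3 (reflect across h@8): 8 holes -> [(6, 6), (6, 9), (6, 22), (6, 25), (9, 6), (9, 9), (9, 22), (9, 25)]
Holes: [(6, 6), (6, 9), (6, 22), (6, 25), (9, 6), (9, 9), (9, 22), (9, 25)]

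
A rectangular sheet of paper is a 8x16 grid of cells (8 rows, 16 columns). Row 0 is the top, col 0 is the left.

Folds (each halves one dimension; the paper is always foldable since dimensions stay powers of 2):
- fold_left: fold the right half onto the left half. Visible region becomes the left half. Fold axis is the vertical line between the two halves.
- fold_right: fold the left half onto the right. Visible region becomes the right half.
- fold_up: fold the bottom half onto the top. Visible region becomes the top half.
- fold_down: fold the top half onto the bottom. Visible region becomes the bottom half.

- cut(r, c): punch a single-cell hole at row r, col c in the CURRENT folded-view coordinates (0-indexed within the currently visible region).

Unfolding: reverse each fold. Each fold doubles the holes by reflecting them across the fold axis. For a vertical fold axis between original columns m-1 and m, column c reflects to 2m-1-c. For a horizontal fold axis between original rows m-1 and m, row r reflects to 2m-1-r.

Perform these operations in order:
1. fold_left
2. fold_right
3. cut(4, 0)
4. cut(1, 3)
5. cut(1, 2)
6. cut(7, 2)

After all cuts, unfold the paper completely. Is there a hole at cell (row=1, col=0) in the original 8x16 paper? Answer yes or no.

Answer: yes

Derivation:
Op 1 fold_left: fold axis v@8; visible region now rows[0,8) x cols[0,8) = 8x8
Op 2 fold_right: fold axis v@4; visible region now rows[0,8) x cols[4,8) = 8x4
Op 3 cut(4, 0): punch at orig (4,4); cuts so far [(4, 4)]; region rows[0,8) x cols[4,8) = 8x4
Op 4 cut(1, 3): punch at orig (1,7); cuts so far [(1, 7), (4, 4)]; region rows[0,8) x cols[4,8) = 8x4
Op 5 cut(1, 2): punch at orig (1,6); cuts so far [(1, 6), (1, 7), (4, 4)]; region rows[0,8) x cols[4,8) = 8x4
Op 6 cut(7, 2): punch at orig (7,6); cuts so far [(1, 6), (1, 7), (4, 4), (7, 6)]; region rows[0,8) x cols[4,8) = 8x4
Unfold 1 (reflect across v@4): 8 holes -> [(1, 0), (1, 1), (1, 6), (1, 7), (4, 3), (4, 4), (7, 1), (7, 6)]
Unfold 2 (reflect across v@8): 16 holes -> [(1, 0), (1, 1), (1, 6), (1, 7), (1, 8), (1, 9), (1, 14), (1, 15), (4, 3), (4, 4), (4, 11), (4, 12), (7, 1), (7, 6), (7, 9), (7, 14)]
Holes: [(1, 0), (1, 1), (1, 6), (1, 7), (1, 8), (1, 9), (1, 14), (1, 15), (4, 3), (4, 4), (4, 11), (4, 12), (7, 1), (7, 6), (7, 9), (7, 14)]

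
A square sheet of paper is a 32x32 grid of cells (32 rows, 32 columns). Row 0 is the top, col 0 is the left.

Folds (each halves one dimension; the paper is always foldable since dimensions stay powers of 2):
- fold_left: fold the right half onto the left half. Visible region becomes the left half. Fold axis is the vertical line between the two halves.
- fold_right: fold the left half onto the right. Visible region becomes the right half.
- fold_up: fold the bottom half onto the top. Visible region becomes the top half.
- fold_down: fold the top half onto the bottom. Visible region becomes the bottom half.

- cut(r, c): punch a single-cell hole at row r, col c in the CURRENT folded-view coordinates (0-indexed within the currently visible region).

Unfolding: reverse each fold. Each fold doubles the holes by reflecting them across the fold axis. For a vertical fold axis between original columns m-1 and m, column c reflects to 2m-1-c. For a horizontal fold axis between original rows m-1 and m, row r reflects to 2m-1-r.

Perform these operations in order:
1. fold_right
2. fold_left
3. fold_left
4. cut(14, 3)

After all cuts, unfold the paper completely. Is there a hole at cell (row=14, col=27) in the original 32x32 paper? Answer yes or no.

Answer: yes

Derivation:
Op 1 fold_right: fold axis v@16; visible region now rows[0,32) x cols[16,32) = 32x16
Op 2 fold_left: fold axis v@24; visible region now rows[0,32) x cols[16,24) = 32x8
Op 3 fold_left: fold axis v@20; visible region now rows[0,32) x cols[16,20) = 32x4
Op 4 cut(14, 3): punch at orig (14,19); cuts so far [(14, 19)]; region rows[0,32) x cols[16,20) = 32x4
Unfold 1 (reflect across v@20): 2 holes -> [(14, 19), (14, 20)]
Unfold 2 (reflect across v@24): 4 holes -> [(14, 19), (14, 20), (14, 27), (14, 28)]
Unfold 3 (reflect across v@16): 8 holes -> [(14, 3), (14, 4), (14, 11), (14, 12), (14, 19), (14, 20), (14, 27), (14, 28)]
Holes: [(14, 3), (14, 4), (14, 11), (14, 12), (14, 19), (14, 20), (14, 27), (14, 28)]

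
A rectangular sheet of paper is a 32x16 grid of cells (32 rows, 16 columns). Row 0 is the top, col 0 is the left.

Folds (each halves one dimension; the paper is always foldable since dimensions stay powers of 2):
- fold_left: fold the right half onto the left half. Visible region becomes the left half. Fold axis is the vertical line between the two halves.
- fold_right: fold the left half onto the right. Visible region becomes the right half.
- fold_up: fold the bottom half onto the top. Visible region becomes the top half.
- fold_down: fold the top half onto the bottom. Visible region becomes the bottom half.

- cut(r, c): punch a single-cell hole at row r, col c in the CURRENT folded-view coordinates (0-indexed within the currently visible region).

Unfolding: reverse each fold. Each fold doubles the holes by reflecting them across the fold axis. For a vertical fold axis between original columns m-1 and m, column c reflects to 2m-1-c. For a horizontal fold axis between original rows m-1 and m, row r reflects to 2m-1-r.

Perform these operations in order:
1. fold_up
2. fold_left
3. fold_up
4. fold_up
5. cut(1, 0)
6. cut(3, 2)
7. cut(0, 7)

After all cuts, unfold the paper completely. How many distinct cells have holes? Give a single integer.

Op 1 fold_up: fold axis h@16; visible region now rows[0,16) x cols[0,16) = 16x16
Op 2 fold_left: fold axis v@8; visible region now rows[0,16) x cols[0,8) = 16x8
Op 3 fold_up: fold axis h@8; visible region now rows[0,8) x cols[0,8) = 8x8
Op 4 fold_up: fold axis h@4; visible region now rows[0,4) x cols[0,8) = 4x8
Op 5 cut(1, 0): punch at orig (1,0); cuts so far [(1, 0)]; region rows[0,4) x cols[0,8) = 4x8
Op 6 cut(3, 2): punch at orig (3,2); cuts so far [(1, 0), (3, 2)]; region rows[0,4) x cols[0,8) = 4x8
Op 7 cut(0, 7): punch at orig (0,7); cuts so far [(0, 7), (1, 0), (3, 2)]; region rows[0,4) x cols[0,8) = 4x8
Unfold 1 (reflect across h@4): 6 holes -> [(0, 7), (1, 0), (3, 2), (4, 2), (6, 0), (7, 7)]
Unfold 2 (reflect across h@8): 12 holes -> [(0, 7), (1, 0), (3, 2), (4, 2), (6, 0), (7, 7), (8, 7), (9, 0), (11, 2), (12, 2), (14, 0), (15, 7)]
Unfold 3 (reflect across v@8): 24 holes -> [(0, 7), (0, 8), (1, 0), (1, 15), (3, 2), (3, 13), (4, 2), (4, 13), (6, 0), (6, 15), (7, 7), (7, 8), (8, 7), (8, 8), (9, 0), (9, 15), (11, 2), (11, 13), (12, 2), (12, 13), (14, 0), (14, 15), (15, 7), (15, 8)]
Unfold 4 (reflect across h@16): 48 holes -> [(0, 7), (0, 8), (1, 0), (1, 15), (3, 2), (3, 13), (4, 2), (4, 13), (6, 0), (6, 15), (7, 7), (7, 8), (8, 7), (8, 8), (9, 0), (9, 15), (11, 2), (11, 13), (12, 2), (12, 13), (14, 0), (14, 15), (15, 7), (15, 8), (16, 7), (16, 8), (17, 0), (17, 15), (19, 2), (19, 13), (20, 2), (20, 13), (22, 0), (22, 15), (23, 7), (23, 8), (24, 7), (24, 8), (25, 0), (25, 15), (27, 2), (27, 13), (28, 2), (28, 13), (30, 0), (30, 15), (31, 7), (31, 8)]

Answer: 48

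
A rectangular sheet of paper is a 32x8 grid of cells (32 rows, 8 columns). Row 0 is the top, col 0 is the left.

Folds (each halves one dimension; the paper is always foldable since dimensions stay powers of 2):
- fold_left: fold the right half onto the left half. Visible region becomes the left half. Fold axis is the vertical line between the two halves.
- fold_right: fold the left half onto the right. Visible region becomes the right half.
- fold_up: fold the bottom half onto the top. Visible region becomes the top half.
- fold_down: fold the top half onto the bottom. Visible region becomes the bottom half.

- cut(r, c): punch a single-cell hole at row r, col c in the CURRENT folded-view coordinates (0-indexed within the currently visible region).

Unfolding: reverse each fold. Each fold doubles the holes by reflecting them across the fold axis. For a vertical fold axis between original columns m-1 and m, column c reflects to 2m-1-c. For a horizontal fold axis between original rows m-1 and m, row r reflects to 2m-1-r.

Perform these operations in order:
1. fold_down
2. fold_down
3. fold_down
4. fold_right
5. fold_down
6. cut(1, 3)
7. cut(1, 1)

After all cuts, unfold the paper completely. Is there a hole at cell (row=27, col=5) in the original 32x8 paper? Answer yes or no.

Op 1 fold_down: fold axis h@16; visible region now rows[16,32) x cols[0,8) = 16x8
Op 2 fold_down: fold axis h@24; visible region now rows[24,32) x cols[0,8) = 8x8
Op 3 fold_down: fold axis h@28; visible region now rows[28,32) x cols[0,8) = 4x8
Op 4 fold_right: fold axis v@4; visible region now rows[28,32) x cols[4,8) = 4x4
Op 5 fold_down: fold axis h@30; visible region now rows[30,32) x cols[4,8) = 2x4
Op 6 cut(1, 3): punch at orig (31,7); cuts so far [(31, 7)]; region rows[30,32) x cols[4,8) = 2x4
Op 7 cut(1, 1): punch at orig (31,5); cuts so far [(31, 5), (31, 7)]; region rows[30,32) x cols[4,8) = 2x4
Unfold 1 (reflect across h@30): 4 holes -> [(28, 5), (28, 7), (31, 5), (31, 7)]
Unfold 2 (reflect across v@4): 8 holes -> [(28, 0), (28, 2), (28, 5), (28, 7), (31, 0), (31, 2), (31, 5), (31, 7)]
Unfold 3 (reflect across h@28): 16 holes -> [(24, 0), (24, 2), (24, 5), (24, 7), (27, 0), (27, 2), (27, 5), (27, 7), (28, 0), (28, 2), (28, 5), (28, 7), (31, 0), (31, 2), (31, 5), (31, 7)]
Unfold 4 (reflect across h@24): 32 holes -> [(16, 0), (16, 2), (16, 5), (16, 7), (19, 0), (19, 2), (19, 5), (19, 7), (20, 0), (20, 2), (20, 5), (20, 7), (23, 0), (23, 2), (23, 5), (23, 7), (24, 0), (24, 2), (24, 5), (24, 7), (27, 0), (27, 2), (27, 5), (27, 7), (28, 0), (28, 2), (28, 5), (28, 7), (31, 0), (31, 2), (31, 5), (31, 7)]
Unfold 5 (reflect across h@16): 64 holes -> [(0, 0), (0, 2), (0, 5), (0, 7), (3, 0), (3, 2), (3, 5), (3, 7), (4, 0), (4, 2), (4, 5), (4, 7), (7, 0), (7, 2), (7, 5), (7, 7), (8, 0), (8, 2), (8, 5), (8, 7), (11, 0), (11, 2), (11, 5), (11, 7), (12, 0), (12, 2), (12, 5), (12, 7), (15, 0), (15, 2), (15, 5), (15, 7), (16, 0), (16, 2), (16, 5), (16, 7), (19, 0), (19, 2), (19, 5), (19, 7), (20, 0), (20, 2), (20, 5), (20, 7), (23, 0), (23, 2), (23, 5), (23, 7), (24, 0), (24, 2), (24, 5), (24, 7), (27, 0), (27, 2), (27, 5), (27, 7), (28, 0), (28, 2), (28, 5), (28, 7), (31, 0), (31, 2), (31, 5), (31, 7)]
Holes: [(0, 0), (0, 2), (0, 5), (0, 7), (3, 0), (3, 2), (3, 5), (3, 7), (4, 0), (4, 2), (4, 5), (4, 7), (7, 0), (7, 2), (7, 5), (7, 7), (8, 0), (8, 2), (8, 5), (8, 7), (11, 0), (11, 2), (11, 5), (11, 7), (12, 0), (12, 2), (12, 5), (12, 7), (15, 0), (15, 2), (15, 5), (15, 7), (16, 0), (16, 2), (16, 5), (16, 7), (19, 0), (19, 2), (19, 5), (19, 7), (20, 0), (20, 2), (20, 5), (20, 7), (23, 0), (23, 2), (23, 5), (23, 7), (24, 0), (24, 2), (24, 5), (24, 7), (27, 0), (27, 2), (27, 5), (27, 7), (28, 0), (28, 2), (28, 5), (28, 7), (31, 0), (31, 2), (31, 5), (31, 7)]

Answer: yes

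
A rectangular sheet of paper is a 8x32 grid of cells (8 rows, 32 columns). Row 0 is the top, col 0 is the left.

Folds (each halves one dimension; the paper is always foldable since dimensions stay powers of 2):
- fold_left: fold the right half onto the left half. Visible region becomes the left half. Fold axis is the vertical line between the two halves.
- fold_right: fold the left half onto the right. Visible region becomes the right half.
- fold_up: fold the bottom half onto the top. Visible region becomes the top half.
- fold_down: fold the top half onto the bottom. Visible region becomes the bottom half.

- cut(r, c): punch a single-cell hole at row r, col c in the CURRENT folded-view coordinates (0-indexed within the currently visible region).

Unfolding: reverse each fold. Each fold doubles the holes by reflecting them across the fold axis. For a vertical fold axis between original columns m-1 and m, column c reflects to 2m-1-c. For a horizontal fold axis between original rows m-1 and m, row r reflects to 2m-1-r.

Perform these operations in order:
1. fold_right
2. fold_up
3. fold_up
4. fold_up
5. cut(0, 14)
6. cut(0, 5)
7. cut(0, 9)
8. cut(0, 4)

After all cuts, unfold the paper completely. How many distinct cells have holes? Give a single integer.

Op 1 fold_right: fold axis v@16; visible region now rows[0,8) x cols[16,32) = 8x16
Op 2 fold_up: fold axis h@4; visible region now rows[0,4) x cols[16,32) = 4x16
Op 3 fold_up: fold axis h@2; visible region now rows[0,2) x cols[16,32) = 2x16
Op 4 fold_up: fold axis h@1; visible region now rows[0,1) x cols[16,32) = 1x16
Op 5 cut(0, 14): punch at orig (0,30); cuts so far [(0, 30)]; region rows[0,1) x cols[16,32) = 1x16
Op 6 cut(0, 5): punch at orig (0,21); cuts so far [(0, 21), (0, 30)]; region rows[0,1) x cols[16,32) = 1x16
Op 7 cut(0, 9): punch at orig (0,25); cuts so far [(0, 21), (0, 25), (0, 30)]; region rows[0,1) x cols[16,32) = 1x16
Op 8 cut(0, 4): punch at orig (0,20); cuts so far [(0, 20), (0, 21), (0, 25), (0, 30)]; region rows[0,1) x cols[16,32) = 1x16
Unfold 1 (reflect across h@1): 8 holes -> [(0, 20), (0, 21), (0, 25), (0, 30), (1, 20), (1, 21), (1, 25), (1, 30)]
Unfold 2 (reflect across h@2): 16 holes -> [(0, 20), (0, 21), (0, 25), (0, 30), (1, 20), (1, 21), (1, 25), (1, 30), (2, 20), (2, 21), (2, 25), (2, 30), (3, 20), (3, 21), (3, 25), (3, 30)]
Unfold 3 (reflect across h@4): 32 holes -> [(0, 20), (0, 21), (0, 25), (0, 30), (1, 20), (1, 21), (1, 25), (1, 30), (2, 20), (2, 21), (2, 25), (2, 30), (3, 20), (3, 21), (3, 25), (3, 30), (4, 20), (4, 21), (4, 25), (4, 30), (5, 20), (5, 21), (5, 25), (5, 30), (6, 20), (6, 21), (6, 25), (6, 30), (7, 20), (7, 21), (7, 25), (7, 30)]
Unfold 4 (reflect across v@16): 64 holes -> [(0, 1), (0, 6), (0, 10), (0, 11), (0, 20), (0, 21), (0, 25), (0, 30), (1, 1), (1, 6), (1, 10), (1, 11), (1, 20), (1, 21), (1, 25), (1, 30), (2, 1), (2, 6), (2, 10), (2, 11), (2, 20), (2, 21), (2, 25), (2, 30), (3, 1), (3, 6), (3, 10), (3, 11), (3, 20), (3, 21), (3, 25), (3, 30), (4, 1), (4, 6), (4, 10), (4, 11), (4, 20), (4, 21), (4, 25), (4, 30), (5, 1), (5, 6), (5, 10), (5, 11), (5, 20), (5, 21), (5, 25), (5, 30), (6, 1), (6, 6), (6, 10), (6, 11), (6, 20), (6, 21), (6, 25), (6, 30), (7, 1), (7, 6), (7, 10), (7, 11), (7, 20), (7, 21), (7, 25), (7, 30)]

Answer: 64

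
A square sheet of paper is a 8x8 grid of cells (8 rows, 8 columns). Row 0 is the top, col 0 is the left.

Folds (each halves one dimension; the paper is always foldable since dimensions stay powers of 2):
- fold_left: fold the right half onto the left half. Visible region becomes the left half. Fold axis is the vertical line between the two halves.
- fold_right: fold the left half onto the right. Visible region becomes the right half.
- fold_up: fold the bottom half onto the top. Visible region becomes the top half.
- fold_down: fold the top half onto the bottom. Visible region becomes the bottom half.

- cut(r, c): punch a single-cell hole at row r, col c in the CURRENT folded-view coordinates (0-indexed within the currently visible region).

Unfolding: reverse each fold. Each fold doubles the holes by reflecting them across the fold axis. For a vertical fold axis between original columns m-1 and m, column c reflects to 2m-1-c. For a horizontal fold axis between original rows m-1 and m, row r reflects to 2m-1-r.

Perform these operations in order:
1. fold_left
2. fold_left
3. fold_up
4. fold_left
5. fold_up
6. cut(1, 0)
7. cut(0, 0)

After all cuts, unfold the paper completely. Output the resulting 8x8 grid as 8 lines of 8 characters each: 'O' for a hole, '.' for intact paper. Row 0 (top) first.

Op 1 fold_left: fold axis v@4; visible region now rows[0,8) x cols[0,4) = 8x4
Op 2 fold_left: fold axis v@2; visible region now rows[0,8) x cols[0,2) = 8x2
Op 3 fold_up: fold axis h@4; visible region now rows[0,4) x cols[0,2) = 4x2
Op 4 fold_left: fold axis v@1; visible region now rows[0,4) x cols[0,1) = 4x1
Op 5 fold_up: fold axis h@2; visible region now rows[0,2) x cols[0,1) = 2x1
Op 6 cut(1, 0): punch at orig (1,0); cuts so far [(1, 0)]; region rows[0,2) x cols[0,1) = 2x1
Op 7 cut(0, 0): punch at orig (0,0); cuts so far [(0, 0), (1, 0)]; region rows[0,2) x cols[0,1) = 2x1
Unfold 1 (reflect across h@2): 4 holes -> [(0, 0), (1, 0), (2, 0), (3, 0)]
Unfold 2 (reflect across v@1): 8 holes -> [(0, 0), (0, 1), (1, 0), (1, 1), (2, 0), (2, 1), (3, 0), (3, 1)]
Unfold 3 (reflect across h@4): 16 holes -> [(0, 0), (0, 1), (1, 0), (1, 1), (2, 0), (2, 1), (3, 0), (3, 1), (4, 0), (4, 1), (5, 0), (5, 1), (6, 0), (6, 1), (7, 0), (7, 1)]
Unfold 4 (reflect across v@2): 32 holes -> [(0, 0), (0, 1), (0, 2), (0, 3), (1, 0), (1, 1), (1, 2), (1, 3), (2, 0), (2, 1), (2, 2), (2, 3), (3, 0), (3, 1), (3, 2), (3, 3), (4, 0), (4, 1), (4, 2), (4, 3), (5, 0), (5, 1), (5, 2), (5, 3), (6, 0), (6, 1), (6, 2), (6, 3), (7, 0), (7, 1), (7, 2), (7, 3)]
Unfold 5 (reflect across v@4): 64 holes -> [(0, 0), (0, 1), (0, 2), (0, 3), (0, 4), (0, 5), (0, 6), (0, 7), (1, 0), (1, 1), (1, 2), (1, 3), (1, 4), (1, 5), (1, 6), (1, 7), (2, 0), (2, 1), (2, 2), (2, 3), (2, 4), (2, 5), (2, 6), (2, 7), (3, 0), (3, 1), (3, 2), (3, 3), (3, 4), (3, 5), (3, 6), (3, 7), (4, 0), (4, 1), (4, 2), (4, 3), (4, 4), (4, 5), (4, 6), (4, 7), (5, 0), (5, 1), (5, 2), (5, 3), (5, 4), (5, 5), (5, 6), (5, 7), (6, 0), (6, 1), (6, 2), (6, 3), (6, 4), (6, 5), (6, 6), (6, 7), (7, 0), (7, 1), (7, 2), (7, 3), (7, 4), (7, 5), (7, 6), (7, 7)]

Answer: OOOOOOOO
OOOOOOOO
OOOOOOOO
OOOOOOOO
OOOOOOOO
OOOOOOOO
OOOOOOOO
OOOOOOOO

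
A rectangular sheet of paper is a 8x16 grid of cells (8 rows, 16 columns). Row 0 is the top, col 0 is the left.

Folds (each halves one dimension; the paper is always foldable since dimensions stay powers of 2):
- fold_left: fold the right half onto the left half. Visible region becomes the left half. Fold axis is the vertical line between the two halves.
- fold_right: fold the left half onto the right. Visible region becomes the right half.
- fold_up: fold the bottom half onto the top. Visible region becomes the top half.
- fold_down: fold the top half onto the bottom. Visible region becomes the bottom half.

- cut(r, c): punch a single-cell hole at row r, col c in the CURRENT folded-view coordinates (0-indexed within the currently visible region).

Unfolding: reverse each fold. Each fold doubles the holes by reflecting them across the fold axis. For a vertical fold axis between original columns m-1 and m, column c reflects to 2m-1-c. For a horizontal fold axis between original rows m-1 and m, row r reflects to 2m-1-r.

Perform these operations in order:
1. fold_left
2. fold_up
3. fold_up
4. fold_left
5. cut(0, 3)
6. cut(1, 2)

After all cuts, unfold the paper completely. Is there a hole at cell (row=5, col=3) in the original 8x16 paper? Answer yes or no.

Answer: no

Derivation:
Op 1 fold_left: fold axis v@8; visible region now rows[0,8) x cols[0,8) = 8x8
Op 2 fold_up: fold axis h@4; visible region now rows[0,4) x cols[0,8) = 4x8
Op 3 fold_up: fold axis h@2; visible region now rows[0,2) x cols[0,8) = 2x8
Op 4 fold_left: fold axis v@4; visible region now rows[0,2) x cols[0,4) = 2x4
Op 5 cut(0, 3): punch at orig (0,3); cuts so far [(0, 3)]; region rows[0,2) x cols[0,4) = 2x4
Op 6 cut(1, 2): punch at orig (1,2); cuts so far [(0, 3), (1, 2)]; region rows[0,2) x cols[0,4) = 2x4
Unfold 1 (reflect across v@4): 4 holes -> [(0, 3), (0, 4), (1, 2), (1, 5)]
Unfold 2 (reflect across h@2): 8 holes -> [(0, 3), (0, 4), (1, 2), (1, 5), (2, 2), (2, 5), (3, 3), (3, 4)]
Unfold 3 (reflect across h@4): 16 holes -> [(0, 3), (0, 4), (1, 2), (1, 5), (2, 2), (2, 5), (3, 3), (3, 4), (4, 3), (4, 4), (5, 2), (5, 5), (6, 2), (6, 5), (7, 3), (7, 4)]
Unfold 4 (reflect across v@8): 32 holes -> [(0, 3), (0, 4), (0, 11), (0, 12), (1, 2), (1, 5), (1, 10), (1, 13), (2, 2), (2, 5), (2, 10), (2, 13), (3, 3), (3, 4), (3, 11), (3, 12), (4, 3), (4, 4), (4, 11), (4, 12), (5, 2), (5, 5), (5, 10), (5, 13), (6, 2), (6, 5), (6, 10), (6, 13), (7, 3), (7, 4), (7, 11), (7, 12)]
Holes: [(0, 3), (0, 4), (0, 11), (0, 12), (1, 2), (1, 5), (1, 10), (1, 13), (2, 2), (2, 5), (2, 10), (2, 13), (3, 3), (3, 4), (3, 11), (3, 12), (4, 3), (4, 4), (4, 11), (4, 12), (5, 2), (5, 5), (5, 10), (5, 13), (6, 2), (6, 5), (6, 10), (6, 13), (7, 3), (7, 4), (7, 11), (7, 12)]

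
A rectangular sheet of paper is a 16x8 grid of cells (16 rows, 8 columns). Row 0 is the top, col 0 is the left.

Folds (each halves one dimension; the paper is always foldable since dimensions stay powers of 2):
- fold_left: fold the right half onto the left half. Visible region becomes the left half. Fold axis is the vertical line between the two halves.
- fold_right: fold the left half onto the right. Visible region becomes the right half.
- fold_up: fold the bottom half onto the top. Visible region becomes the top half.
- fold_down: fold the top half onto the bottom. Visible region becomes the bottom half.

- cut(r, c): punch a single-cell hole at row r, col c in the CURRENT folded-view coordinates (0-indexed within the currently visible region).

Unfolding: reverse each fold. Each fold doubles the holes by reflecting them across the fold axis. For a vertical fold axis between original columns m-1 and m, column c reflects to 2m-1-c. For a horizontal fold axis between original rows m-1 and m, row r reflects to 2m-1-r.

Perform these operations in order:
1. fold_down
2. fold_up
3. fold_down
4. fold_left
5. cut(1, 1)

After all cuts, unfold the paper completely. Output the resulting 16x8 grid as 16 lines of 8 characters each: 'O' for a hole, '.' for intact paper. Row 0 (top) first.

Op 1 fold_down: fold axis h@8; visible region now rows[8,16) x cols[0,8) = 8x8
Op 2 fold_up: fold axis h@12; visible region now rows[8,12) x cols[0,8) = 4x8
Op 3 fold_down: fold axis h@10; visible region now rows[10,12) x cols[0,8) = 2x8
Op 4 fold_left: fold axis v@4; visible region now rows[10,12) x cols[0,4) = 2x4
Op 5 cut(1, 1): punch at orig (11,1); cuts so far [(11, 1)]; region rows[10,12) x cols[0,4) = 2x4
Unfold 1 (reflect across v@4): 2 holes -> [(11, 1), (11, 6)]
Unfold 2 (reflect across h@10): 4 holes -> [(8, 1), (8, 6), (11, 1), (11, 6)]
Unfold 3 (reflect across h@12): 8 holes -> [(8, 1), (8, 6), (11, 1), (11, 6), (12, 1), (12, 6), (15, 1), (15, 6)]
Unfold 4 (reflect across h@8): 16 holes -> [(0, 1), (0, 6), (3, 1), (3, 6), (4, 1), (4, 6), (7, 1), (7, 6), (8, 1), (8, 6), (11, 1), (11, 6), (12, 1), (12, 6), (15, 1), (15, 6)]

Answer: .O....O.
........
........
.O....O.
.O....O.
........
........
.O....O.
.O....O.
........
........
.O....O.
.O....O.
........
........
.O....O.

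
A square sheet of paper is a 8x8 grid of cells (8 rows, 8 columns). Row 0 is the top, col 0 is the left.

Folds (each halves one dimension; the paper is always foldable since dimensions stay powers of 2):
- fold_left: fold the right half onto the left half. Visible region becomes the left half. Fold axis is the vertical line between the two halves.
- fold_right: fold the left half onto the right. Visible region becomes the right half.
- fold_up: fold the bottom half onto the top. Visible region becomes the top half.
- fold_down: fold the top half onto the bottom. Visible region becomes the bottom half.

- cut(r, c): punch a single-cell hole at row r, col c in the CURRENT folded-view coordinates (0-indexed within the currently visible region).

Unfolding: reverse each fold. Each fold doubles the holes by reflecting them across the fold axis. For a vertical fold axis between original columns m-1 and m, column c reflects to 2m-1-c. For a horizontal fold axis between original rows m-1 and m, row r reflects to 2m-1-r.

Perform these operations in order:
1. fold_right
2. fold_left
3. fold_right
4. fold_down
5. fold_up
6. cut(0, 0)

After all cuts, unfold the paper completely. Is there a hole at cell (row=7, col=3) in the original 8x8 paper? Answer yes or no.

Op 1 fold_right: fold axis v@4; visible region now rows[0,8) x cols[4,8) = 8x4
Op 2 fold_left: fold axis v@6; visible region now rows[0,8) x cols[4,6) = 8x2
Op 3 fold_right: fold axis v@5; visible region now rows[0,8) x cols[5,6) = 8x1
Op 4 fold_down: fold axis h@4; visible region now rows[4,8) x cols[5,6) = 4x1
Op 5 fold_up: fold axis h@6; visible region now rows[4,6) x cols[5,6) = 2x1
Op 6 cut(0, 0): punch at orig (4,5); cuts so far [(4, 5)]; region rows[4,6) x cols[5,6) = 2x1
Unfold 1 (reflect across h@6): 2 holes -> [(4, 5), (7, 5)]
Unfold 2 (reflect across h@4): 4 holes -> [(0, 5), (3, 5), (4, 5), (7, 5)]
Unfold 3 (reflect across v@5): 8 holes -> [(0, 4), (0, 5), (3, 4), (3, 5), (4, 4), (4, 5), (7, 4), (7, 5)]
Unfold 4 (reflect across v@6): 16 holes -> [(0, 4), (0, 5), (0, 6), (0, 7), (3, 4), (3, 5), (3, 6), (3, 7), (4, 4), (4, 5), (4, 6), (4, 7), (7, 4), (7, 5), (7, 6), (7, 7)]
Unfold 5 (reflect across v@4): 32 holes -> [(0, 0), (0, 1), (0, 2), (0, 3), (0, 4), (0, 5), (0, 6), (0, 7), (3, 0), (3, 1), (3, 2), (3, 3), (3, 4), (3, 5), (3, 6), (3, 7), (4, 0), (4, 1), (4, 2), (4, 3), (4, 4), (4, 5), (4, 6), (4, 7), (7, 0), (7, 1), (7, 2), (7, 3), (7, 4), (7, 5), (7, 6), (7, 7)]
Holes: [(0, 0), (0, 1), (0, 2), (0, 3), (0, 4), (0, 5), (0, 6), (0, 7), (3, 0), (3, 1), (3, 2), (3, 3), (3, 4), (3, 5), (3, 6), (3, 7), (4, 0), (4, 1), (4, 2), (4, 3), (4, 4), (4, 5), (4, 6), (4, 7), (7, 0), (7, 1), (7, 2), (7, 3), (7, 4), (7, 5), (7, 6), (7, 7)]

Answer: yes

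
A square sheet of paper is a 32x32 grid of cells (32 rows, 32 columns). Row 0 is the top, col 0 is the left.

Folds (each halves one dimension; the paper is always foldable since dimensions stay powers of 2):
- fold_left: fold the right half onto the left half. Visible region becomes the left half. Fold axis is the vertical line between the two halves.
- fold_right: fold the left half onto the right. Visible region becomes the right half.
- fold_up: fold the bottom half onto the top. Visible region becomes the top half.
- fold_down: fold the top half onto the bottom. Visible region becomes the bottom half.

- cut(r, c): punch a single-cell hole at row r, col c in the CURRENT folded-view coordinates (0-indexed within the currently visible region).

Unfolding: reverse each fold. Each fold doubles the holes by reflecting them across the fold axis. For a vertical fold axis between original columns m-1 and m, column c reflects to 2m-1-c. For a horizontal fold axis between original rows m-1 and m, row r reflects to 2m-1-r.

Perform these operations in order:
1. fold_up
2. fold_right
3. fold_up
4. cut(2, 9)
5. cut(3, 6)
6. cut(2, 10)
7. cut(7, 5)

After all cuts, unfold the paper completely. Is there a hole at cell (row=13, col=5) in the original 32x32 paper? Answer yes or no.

Op 1 fold_up: fold axis h@16; visible region now rows[0,16) x cols[0,32) = 16x32
Op 2 fold_right: fold axis v@16; visible region now rows[0,16) x cols[16,32) = 16x16
Op 3 fold_up: fold axis h@8; visible region now rows[0,8) x cols[16,32) = 8x16
Op 4 cut(2, 9): punch at orig (2,25); cuts so far [(2, 25)]; region rows[0,8) x cols[16,32) = 8x16
Op 5 cut(3, 6): punch at orig (3,22); cuts so far [(2, 25), (3, 22)]; region rows[0,8) x cols[16,32) = 8x16
Op 6 cut(2, 10): punch at orig (2,26); cuts so far [(2, 25), (2, 26), (3, 22)]; region rows[0,8) x cols[16,32) = 8x16
Op 7 cut(7, 5): punch at orig (7,21); cuts so far [(2, 25), (2, 26), (3, 22), (7, 21)]; region rows[0,8) x cols[16,32) = 8x16
Unfold 1 (reflect across h@8): 8 holes -> [(2, 25), (2, 26), (3, 22), (7, 21), (8, 21), (12, 22), (13, 25), (13, 26)]
Unfold 2 (reflect across v@16): 16 holes -> [(2, 5), (2, 6), (2, 25), (2, 26), (3, 9), (3, 22), (7, 10), (7, 21), (8, 10), (8, 21), (12, 9), (12, 22), (13, 5), (13, 6), (13, 25), (13, 26)]
Unfold 3 (reflect across h@16): 32 holes -> [(2, 5), (2, 6), (2, 25), (2, 26), (3, 9), (3, 22), (7, 10), (7, 21), (8, 10), (8, 21), (12, 9), (12, 22), (13, 5), (13, 6), (13, 25), (13, 26), (18, 5), (18, 6), (18, 25), (18, 26), (19, 9), (19, 22), (23, 10), (23, 21), (24, 10), (24, 21), (28, 9), (28, 22), (29, 5), (29, 6), (29, 25), (29, 26)]
Holes: [(2, 5), (2, 6), (2, 25), (2, 26), (3, 9), (3, 22), (7, 10), (7, 21), (8, 10), (8, 21), (12, 9), (12, 22), (13, 5), (13, 6), (13, 25), (13, 26), (18, 5), (18, 6), (18, 25), (18, 26), (19, 9), (19, 22), (23, 10), (23, 21), (24, 10), (24, 21), (28, 9), (28, 22), (29, 5), (29, 6), (29, 25), (29, 26)]

Answer: yes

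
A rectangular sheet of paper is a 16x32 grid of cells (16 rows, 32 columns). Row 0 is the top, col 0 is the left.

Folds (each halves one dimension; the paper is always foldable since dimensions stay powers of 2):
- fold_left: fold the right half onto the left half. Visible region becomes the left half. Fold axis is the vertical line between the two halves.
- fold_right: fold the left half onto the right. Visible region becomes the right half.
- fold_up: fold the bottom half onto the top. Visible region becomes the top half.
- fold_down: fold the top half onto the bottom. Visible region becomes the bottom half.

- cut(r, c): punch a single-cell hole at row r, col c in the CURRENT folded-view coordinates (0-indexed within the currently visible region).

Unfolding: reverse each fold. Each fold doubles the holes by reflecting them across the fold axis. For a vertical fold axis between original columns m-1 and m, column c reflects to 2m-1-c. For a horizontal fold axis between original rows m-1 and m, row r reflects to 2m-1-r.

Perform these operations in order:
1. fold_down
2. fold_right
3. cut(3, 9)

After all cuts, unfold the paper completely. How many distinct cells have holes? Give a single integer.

Op 1 fold_down: fold axis h@8; visible region now rows[8,16) x cols[0,32) = 8x32
Op 2 fold_right: fold axis v@16; visible region now rows[8,16) x cols[16,32) = 8x16
Op 3 cut(3, 9): punch at orig (11,25); cuts so far [(11, 25)]; region rows[8,16) x cols[16,32) = 8x16
Unfold 1 (reflect across v@16): 2 holes -> [(11, 6), (11, 25)]
Unfold 2 (reflect across h@8): 4 holes -> [(4, 6), (4, 25), (11, 6), (11, 25)]

Answer: 4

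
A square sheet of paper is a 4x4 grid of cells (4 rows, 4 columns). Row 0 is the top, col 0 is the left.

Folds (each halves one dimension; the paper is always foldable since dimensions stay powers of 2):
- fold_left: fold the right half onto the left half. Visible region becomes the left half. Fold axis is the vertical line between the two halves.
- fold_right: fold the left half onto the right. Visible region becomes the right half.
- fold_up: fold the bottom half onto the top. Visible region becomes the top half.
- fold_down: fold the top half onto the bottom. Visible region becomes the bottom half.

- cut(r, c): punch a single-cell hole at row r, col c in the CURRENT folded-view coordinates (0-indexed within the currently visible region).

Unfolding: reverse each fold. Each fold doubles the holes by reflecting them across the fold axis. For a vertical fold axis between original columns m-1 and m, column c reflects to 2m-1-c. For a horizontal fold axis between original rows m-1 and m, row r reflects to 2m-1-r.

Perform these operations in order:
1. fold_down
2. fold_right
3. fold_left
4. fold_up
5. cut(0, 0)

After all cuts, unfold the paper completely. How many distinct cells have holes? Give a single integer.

Answer: 16

Derivation:
Op 1 fold_down: fold axis h@2; visible region now rows[2,4) x cols[0,4) = 2x4
Op 2 fold_right: fold axis v@2; visible region now rows[2,4) x cols[2,4) = 2x2
Op 3 fold_left: fold axis v@3; visible region now rows[2,4) x cols[2,3) = 2x1
Op 4 fold_up: fold axis h@3; visible region now rows[2,3) x cols[2,3) = 1x1
Op 5 cut(0, 0): punch at orig (2,2); cuts so far [(2, 2)]; region rows[2,3) x cols[2,3) = 1x1
Unfold 1 (reflect across h@3): 2 holes -> [(2, 2), (3, 2)]
Unfold 2 (reflect across v@3): 4 holes -> [(2, 2), (2, 3), (3, 2), (3, 3)]
Unfold 3 (reflect across v@2): 8 holes -> [(2, 0), (2, 1), (2, 2), (2, 3), (3, 0), (3, 1), (3, 2), (3, 3)]
Unfold 4 (reflect across h@2): 16 holes -> [(0, 0), (0, 1), (0, 2), (0, 3), (1, 0), (1, 1), (1, 2), (1, 3), (2, 0), (2, 1), (2, 2), (2, 3), (3, 0), (3, 1), (3, 2), (3, 3)]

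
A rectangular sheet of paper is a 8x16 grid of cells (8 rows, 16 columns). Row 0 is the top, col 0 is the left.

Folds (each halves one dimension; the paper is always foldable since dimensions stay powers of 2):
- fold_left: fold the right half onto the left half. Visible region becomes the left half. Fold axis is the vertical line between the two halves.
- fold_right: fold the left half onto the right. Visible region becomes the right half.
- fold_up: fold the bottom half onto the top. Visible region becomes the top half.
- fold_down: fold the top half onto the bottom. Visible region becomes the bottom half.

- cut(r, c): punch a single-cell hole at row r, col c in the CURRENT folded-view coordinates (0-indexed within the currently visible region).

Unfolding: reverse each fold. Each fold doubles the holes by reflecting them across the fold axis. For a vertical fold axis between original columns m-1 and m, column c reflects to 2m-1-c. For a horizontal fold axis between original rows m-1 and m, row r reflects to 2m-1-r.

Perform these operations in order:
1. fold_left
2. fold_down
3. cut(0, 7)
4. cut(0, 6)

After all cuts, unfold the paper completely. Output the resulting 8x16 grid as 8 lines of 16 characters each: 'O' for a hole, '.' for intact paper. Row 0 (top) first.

Answer: ................
................
................
......OOOO......
......OOOO......
................
................
................

Derivation:
Op 1 fold_left: fold axis v@8; visible region now rows[0,8) x cols[0,8) = 8x8
Op 2 fold_down: fold axis h@4; visible region now rows[4,8) x cols[0,8) = 4x8
Op 3 cut(0, 7): punch at orig (4,7); cuts so far [(4, 7)]; region rows[4,8) x cols[0,8) = 4x8
Op 4 cut(0, 6): punch at orig (4,6); cuts so far [(4, 6), (4, 7)]; region rows[4,8) x cols[0,8) = 4x8
Unfold 1 (reflect across h@4): 4 holes -> [(3, 6), (3, 7), (4, 6), (4, 7)]
Unfold 2 (reflect across v@8): 8 holes -> [(3, 6), (3, 7), (3, 8), (3, 9), (4, 6), (4, 7), (4, 8), (4, 9)]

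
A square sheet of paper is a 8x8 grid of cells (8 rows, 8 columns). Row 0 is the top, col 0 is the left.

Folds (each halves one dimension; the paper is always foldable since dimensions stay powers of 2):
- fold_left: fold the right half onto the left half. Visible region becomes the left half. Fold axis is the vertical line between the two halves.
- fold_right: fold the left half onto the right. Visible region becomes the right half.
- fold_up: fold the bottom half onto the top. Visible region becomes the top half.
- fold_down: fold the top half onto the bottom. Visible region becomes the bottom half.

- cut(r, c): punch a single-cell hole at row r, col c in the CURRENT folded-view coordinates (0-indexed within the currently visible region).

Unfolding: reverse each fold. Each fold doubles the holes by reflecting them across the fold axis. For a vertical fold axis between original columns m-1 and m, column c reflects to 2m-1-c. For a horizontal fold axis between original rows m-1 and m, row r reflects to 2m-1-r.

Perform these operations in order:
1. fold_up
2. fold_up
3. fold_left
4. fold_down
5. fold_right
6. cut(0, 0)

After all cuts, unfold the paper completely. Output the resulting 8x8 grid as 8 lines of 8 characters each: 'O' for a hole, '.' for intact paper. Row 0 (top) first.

Op 1 fold_up: fold axis h@4; visible region now rows[0,4) x cols[0,8) = 4x8
Op 2 fold_up: fold axis h@2; visible region now rows[0,2) x cols[0,8) = 2x8
Op 3 fold_left: fold axis v@4; visible region now rows[0,2) x cols[0,4) = 2x4
Op 4 fold_down: fold axis h@1; visible region now rows[1,2) x cols[0,4) = 1x4
Op 5 fold_right: fold axis v@2; visible region now rows[1,2) x cols[2,4) = 1x2
Op 6 cut(0, 0): punch at orig (1,2); cuts so far [(1, 2)]; region rows[1,2) x cols[2,4) = 1x2
Unfold 1 (reflect across v@2): 2 holes -> [(1, 1), (1, 2)]
Unfold 2 (reflect across h@1): 4 holes -> [(0, 1), (0, 2), (1, 1), (1, 2)]
Unfold 3 (reflect across v@4): 8 holes -> [(0, 1), (0, 2), (0, 5), (0, 6), (1, 1), (1, 2), (1, 5), (1, 6)]
Unfold 4 (reflect across h@2): 16 holes -> [(0, 1), (0, 2), (0, 5), (0, 6), (1, 1), (1, 2), (1, 5), (1, 6), (2, 1), (2, 2), (2, 5), (2, 6), (3, 1), (3, 2), (3, 5), (3, 6)]
Unfold 5 (reflect across h@4): 32 holes -> [(0, 1), (0, 2), (0, 5), (0, 6), (1, 1), (1, 2), (1, 5), (1, 6), (2, 1), (2, 2), (2, 5), (2, 6), (3, 1), (3, 2), (3, 5), (3, 6), (4, 1), (4, 2), (4, 5), (4, 6), (5, 1), (5, 2), (5, 5), (5, 6), (6, 1), (6, 2), (6, 5), (6, 6), (7, 1), (7, 2), (7, 5), (7, 6)]

Answer: .OO..OO.
.OO..OO.
.OO..OO.
.OO..OO.
.OO..OO.
.OO..OO.
.OO..OO.
.OO..OO.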